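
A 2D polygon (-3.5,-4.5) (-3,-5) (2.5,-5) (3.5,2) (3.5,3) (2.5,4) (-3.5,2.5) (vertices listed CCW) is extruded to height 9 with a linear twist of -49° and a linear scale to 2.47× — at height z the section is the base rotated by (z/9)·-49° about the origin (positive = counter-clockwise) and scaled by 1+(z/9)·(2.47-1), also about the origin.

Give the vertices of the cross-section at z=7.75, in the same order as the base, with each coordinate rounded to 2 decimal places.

Cross-section at z=7.75: (-12.72,-2.23) (-12.65,-3.83) (-3.41,-12.20) (8.92,-1.97) (10.44,-0.29) (10.28,2.91) (-2.07,9.52)

t = z/height = 7.75/9 = 0.861111
s = 1 + (scale-1)·z/height = 1 + (2.47-1)·7.75/9 = 2.265833
θ = twist·z/height = -49°·7.75/9 = -42.1944° = -0.736432 rad
cos θ = 0.740870, sin θ = -0.671649 (intermediates below are computed at full precision and shown rounded to 5 d.p.)
v1: (-3.5,-4.5) → rotate → (-5.61546,-0.98314) → ×s → (-12.72370,-2.22764) → (-12.72,-2.23)
v2: (-3,-5) → rotate → (-5.58085,-1.68940) → ×s → (-12.64528,-3.82790) → (-12.65,-3.83)
v3: (2.5,-5) → rotate → (-1.50607,-5.38347) → ×s → (-3.41250,-12.19805) → (-3.41,-12.20)
v4: (3.5,2) → rotate → (3.93634,-0.86903) → ×s → (8.91909,-1.96908) → (8.92,-1.97)
v5: (3.5,3) → rotate → (4.60799,-0.12816) → ×s → (10.44094,-0.29039) → (10.44,-0.29)
v6: (2.5,4) → rotate → (4.53877,1.28436) → ×s → (10.28409,2.91014) → (10.28,2.91)
v7: (-3.5,2.5) → rotate → (-0.91392,4.20294) → ×s → (-2.07080,9.52317) → (-2.07,9.52)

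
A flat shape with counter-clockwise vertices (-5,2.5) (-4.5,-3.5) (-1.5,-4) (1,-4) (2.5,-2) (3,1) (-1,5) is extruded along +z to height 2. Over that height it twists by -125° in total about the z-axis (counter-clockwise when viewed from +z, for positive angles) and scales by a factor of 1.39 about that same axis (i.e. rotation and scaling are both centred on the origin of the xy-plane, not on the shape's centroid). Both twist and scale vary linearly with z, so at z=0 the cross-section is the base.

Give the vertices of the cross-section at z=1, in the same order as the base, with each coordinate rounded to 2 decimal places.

t = z/height = 1/2 = 0.5
s = 1 + (scale-1)·z/height = 1 + (1.39-1)·1/2 = 1.195000
θ = twist·z/height = -125°·1/2 = -62.5000° = -1.090831 rad
cos θ = 0.461749, sin θ = -0.887011 (intermediates below are computed at full precision and shown rounded to 5 d.p.)
v1: (-5,2.5) → rotate → (-0.09122,5.58943) → ×s → (-0.10900,6.67936) → (-0.11,6.68)
v2: (-4.5,-3.5) → rotate → (-5.18241,2.37543) → ×s → (-6.19298,2.83864) → (-6.19,2.84)
v3: (-1.5,-4) → rotate → (-4.24067,-0.51648) → ×s → (-5.06760,-0.61719) → (-5.07,-0.62)
v4: (1,-4) → rotate → (-3.08629,-2.73401) → ×s → (-3.68812,-3.26714) → (-3.69,-3.27)
v5: (2.5,-2) → rotate → (-0.61965,-3.14102) → ×s → (-0.74048,-3.75352) → (-0.74,-3.75)
v6: (3,1) → rotate → (2.27226,-2.19928) → ×s → (2.71535,-2.62814) → (2.72,-2.63)
v7: (-1,5) → rotate → (3.97331,3.19575) → ×s → (4.74810,3.81893) → (4.75,3.82)

Cross-section at z=1: (-0.11,6.68) (-6.19,2.84) (-5.07,-0.62) (-3.69,-3.27) (-0.74,-3.75) (2.72,-2.63) (4.75,3.82)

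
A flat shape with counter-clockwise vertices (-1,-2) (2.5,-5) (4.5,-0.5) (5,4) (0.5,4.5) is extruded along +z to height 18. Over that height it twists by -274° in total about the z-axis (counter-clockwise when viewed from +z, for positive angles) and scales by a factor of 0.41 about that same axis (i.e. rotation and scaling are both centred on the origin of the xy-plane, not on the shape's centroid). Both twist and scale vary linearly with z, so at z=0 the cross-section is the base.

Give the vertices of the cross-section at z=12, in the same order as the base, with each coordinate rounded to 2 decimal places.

Cross-section at z=12: (0.66,1.18) (-1.37,3.10) (-2.71,0.43) (-3.14,-2.28) (-0.43,-2.71)

t = z/height = 12/18 = 0.666667
s = 1 + (scale-1)·z/height = 1 + (0.41-1)·12/18 = 0.606667
θ = twist·z/height = -274°·12/18 = -182.6667° = -3.188135 rad
cos θ = -0.998917, sin θ = 0.046525 (intermediates below are computed at full precision and shown rounded to 5 d.p.)
v1: (-1,-2) → rotate → (1.09197,1.95131) → ×s → (0.66246,1.18379) → (0.66,1.18)
v2: (2.5,-5) → rotate → (-2.26467,5.11090) → ×s → (-1.37390,3.10061) → (-1.37,3.10)
v3: (4.5,-0.5) → rotate → (-4.47186,0.70882) → ×s → (-2.71293,0.43002) → (-2.71,0.43)
v4: (5,4) → rotate → (-5.18069,-3.76304) → ×s → (-3.14295,-2.28291) → (-3.14,-2.28)
v5: (0.5,4.5) → rotate → (-0.70882,-4.47186) → ×s → (-0.43002,-2.71293) → (-0.43,-2.71)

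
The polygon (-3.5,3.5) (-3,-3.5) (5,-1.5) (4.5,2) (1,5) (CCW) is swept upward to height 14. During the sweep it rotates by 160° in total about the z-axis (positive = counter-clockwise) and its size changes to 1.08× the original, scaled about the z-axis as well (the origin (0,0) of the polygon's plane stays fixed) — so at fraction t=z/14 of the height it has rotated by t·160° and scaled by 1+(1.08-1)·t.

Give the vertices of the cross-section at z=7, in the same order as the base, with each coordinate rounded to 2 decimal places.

Cross-section at z=7: (-4.22,-2.95) (3.04,-3.70) (2.44,4.85) (-1.24,4.97) (-4.94,1.93)

t = z/height = 7/14 = 0.5
s = 1 + (scale-1)·z/height = 1 + (1.08-1)·7/14 = 1.040000
θ = twist·z/height = 160°·7/14 = 80.0000° = 1.396263 rad
cos θ = 0.173648, sin θ = 0.984808 (intermediates below are computed at full precision and shown rounded to 5 d.p.)
v1: (-3.5,3.5) → rotate → (-4.05460,-2.83906) → ×s → (-4.21678,-2.95262) → (-4.22,-2.95)
v2: (-3,-3.5) → rotate → (2.92588,-3.56219) → ×s → (3.04292,-3.70468) → (3.04,-3.70)
v3: (5,-1.5) → rotate → (2.34545,4.66357) → ×s → (2.43927,4.85011) → (2.44,4.85)
v4: (4.5,2) → rotate → (-1.18820,4.77893) → ×s → (-1.23573,4.97009) → (-1.24,4.97)
v5: (1,5) → rotate → (-4.75039,1.85305) → ×s → (-4.94041,1.92717) → (-4.94,1.93)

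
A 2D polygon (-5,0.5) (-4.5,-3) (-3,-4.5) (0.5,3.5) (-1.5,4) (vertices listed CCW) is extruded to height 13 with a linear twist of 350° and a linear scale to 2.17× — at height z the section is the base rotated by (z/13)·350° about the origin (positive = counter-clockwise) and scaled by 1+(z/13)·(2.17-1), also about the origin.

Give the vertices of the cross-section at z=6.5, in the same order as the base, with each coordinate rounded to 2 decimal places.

Cross-section at z=6.5: (7.83,-1.48) (7.52,4.12) (5.36,6.69) (-1.27,-5.46) (1.82,-6.52)

t = z/height = 6.5/13 = 0.5
s = 1 + (scale-1)·z/height = 1 + (2.17-1)·6.5/13 = 1.585000
θ = twist·z/height = 350°·6.5/13 = 175.0000° = 3.054326 rad
cos θ = -0.996195, sin θ = 0.087156 (intermediates below are computed at full precision and shown rounded to 5 d.p.)
v1: (-5,0.5) → rotate → (4.93740,-0.93388) → ×s → (7.82577,-1.48019) → (7.83,-1.48)
v2: (-4.5,-3) → rotate → (4.74434,2.59638) → ×s → (7.51978,4.11527) → (7.52,4.12)
v3: (-3,-4.5) → rotate → (3.38078,4.22141) → ×s → (5.35854,6.69093) → (5.36,6.69)
v4: (0.5,3.5) → rotate → (-0.80314,-3.44310) → ×s → (-1.27298,-5.45732) → (-1.27,-5.46)
v5: (-1.5,4) → rotate → (1.14567,-4.11551) → ×s → (1.81589,-6.52309) → (1.82,-6.52)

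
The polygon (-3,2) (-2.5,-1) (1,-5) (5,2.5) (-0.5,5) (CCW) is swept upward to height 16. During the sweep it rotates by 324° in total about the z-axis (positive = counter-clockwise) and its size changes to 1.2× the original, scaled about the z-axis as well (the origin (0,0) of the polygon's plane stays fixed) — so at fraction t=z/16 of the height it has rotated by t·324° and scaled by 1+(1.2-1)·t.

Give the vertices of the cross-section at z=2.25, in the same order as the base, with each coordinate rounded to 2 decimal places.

t = z/height = 2.25/16 = 0.140625
s = 1 + (scale-1)·z/height = 1 + (1.2-1)·2.25/16 = 1.028125
θ = twist·z/height = 324°·2.25/16 = 45.5625° = 0.795216 rad
cos θ = 0.700131, sin θ = 0.714015 (intermediates below are computed at full precision and shown rounded to 5 d.p.)
v1: (-3,2) → rotate → (-3.52842,-0.74178) → ×s → (-3.62766,-0.76264) → (-3.63,-0.76)
v2: (-2.5,-1) → rotate → (-1.03631,-2.48517) → ×s → (-1.06546,-2.55506) → (-1.07,-2.56)
v3: (1,-5) → rotate → (4.27020,-2.78664) → ×s → (4.39030,-2.86501) → (4.39,-2.87)
v4: (5,2.5) → rotate → (1.71562,5.32040) → ×s → (1.76387,5.47004) → (1.76,5.47)
v5: (-0.5,5) → rotate → (-3.92014,3.14365) → ×s → (-4.03039,3.23206) → (-4.03,3.23)

Cross-section at z=2.25: (-3.63,-0.76) (-1.07,-2.56) (4.39,-2.87) (1.76,5.47) (-4.03,3.23)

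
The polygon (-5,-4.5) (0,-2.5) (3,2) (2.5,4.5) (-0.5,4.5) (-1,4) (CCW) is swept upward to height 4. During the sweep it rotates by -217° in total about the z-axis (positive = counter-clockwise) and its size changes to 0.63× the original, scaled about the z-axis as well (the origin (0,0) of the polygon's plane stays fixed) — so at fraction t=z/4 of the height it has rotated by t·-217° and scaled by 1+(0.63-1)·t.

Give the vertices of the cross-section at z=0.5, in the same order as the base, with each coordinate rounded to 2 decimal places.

t = z/height = 0.5/4 = 0.125
s = 1 + (scale-1)·z/height = 1 + (0.63-1)·0.5/4 = 0.953750
θ = twist·z/height = -217°·0.5/4 = -27.1250° = -0.473421 rad
cos θ = 0.890014, sin θ = -0.455933 (intermediates below are computed at full precision and shown rounded to 5 d.p.)
v1: (-5,-4.5) → rotate → (-6.50177,-1.72540) → ×s → (-6.20106,-1.64560) → (-6.20,-1.65)
v2: (0,-2.5) → rotate → (-1.13983,-2.22503) → ×s → (-1.08712,-2.12213) → (-1.09,-2.12)
v3: (3,2) → rotate → (3.58191,0.41223) → ×s → (3.41625,0.39316) → (3.42,0.39)
v4: (2.5,4.5) → rotate → (4.27673,2.86523) → ×s → (4.07894,2.73271) → (4.08,2.73)
v5: (-0.5,4.5) → rotate → (1.60669,4.23303) → ×s → (1.53238,4.03725) → (1.53,4.04)
v6: (-1,4) → rotate → (0.93372,4.01599) → ×s → (0.89053,3.83025) → (0.89,3.83)

Cross-section at z=0.5: (-6.20,-1.65) (-1.09,-2.12) (3.42,0.39) (4.08,2.73) (1.53,4.04) (0.89,3.83)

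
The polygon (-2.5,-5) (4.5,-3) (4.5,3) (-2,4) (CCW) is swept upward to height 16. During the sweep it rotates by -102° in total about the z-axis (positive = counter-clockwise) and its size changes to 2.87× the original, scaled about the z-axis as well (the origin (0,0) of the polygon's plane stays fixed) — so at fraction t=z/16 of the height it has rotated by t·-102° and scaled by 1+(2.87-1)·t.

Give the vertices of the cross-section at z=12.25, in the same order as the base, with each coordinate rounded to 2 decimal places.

t = z/height = 12.25/16 = 0.765625
s = 1 + (scale-1)·z/height = 1 + (2.87-1)·12.25/16 = 2.431719
θ = twist·z/height = -102°·12.25/16 = -78.0938° = -1.362993 rad
cos θ = 0.206311, sin θ = -0.978486 (intermediates below are computed at full precision and shown rounded to 5 d.p.)
v1: (-2.5,-5) → rotate → (-5.40821,1.41466) → ×s → (-13.15125,3.44006) → (-13.15,3.44)
v2: (4.5,-3) → rotate → (-2.00706,-5.02212) → ×s → (-4.88061,-12.21239) → (-4.88,-12.21)
v3: (4.5,3) → rotate → (3.86386,-3.78426) → ×s → (9.39582,-9.20225) → (9.40,-9.20)
v4: (-2,4) → rotate → (3.50132,2.78222) → ×s → (8.51424,6.76557) → (8.51,6.77)

Cross-section at z=12.25: (-13.15,3.44) (-4.88,-12.21) (9.40,-9.20) (8.51,6.77)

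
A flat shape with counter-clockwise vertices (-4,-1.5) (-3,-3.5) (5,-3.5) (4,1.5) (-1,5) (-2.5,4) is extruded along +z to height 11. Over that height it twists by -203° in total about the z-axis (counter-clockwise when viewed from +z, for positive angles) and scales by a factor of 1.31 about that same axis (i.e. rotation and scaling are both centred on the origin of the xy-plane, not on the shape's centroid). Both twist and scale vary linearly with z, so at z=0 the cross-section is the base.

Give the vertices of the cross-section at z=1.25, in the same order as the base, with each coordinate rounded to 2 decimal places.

t = z/height = 1.25/11 = 0.113636
s = 1 + (scale-1)·z/height = 1 + (1.31-1)·1.25/11 = 1.035227
θ = twist·z/height = -203°·1.25/11 = -23.0682° = -0.402616 rad
cos θ = 0.920039, sin θ = -0.391826 (intermediates below are computed at full precision and shown rounded to 5 d.p.)
v1: (-4,-1.5) → rotate → (-4.26790,0.18725) → ×s → (-4.41824,0.19384) → (-4.42,0.19)
v2: (-3,-3.5) → rotate → (-4.13151,-2.04466) → ×s → (-4.27705,-2.11669) → (-4.28,-2.12)
v3: (5,-3.5) → rotate → (3.22880,-5.17927) → ×s → (3.34255,-5.36172) → (3.34,-5.36)
v4: (4,1.5) → rotate → (4.26790,-0.18725) → ×s → (4.41824,-0.19384) → (4.42,-0.19)
v5: (-1,5) → rotate → (1.03909,4.99202) → ×s → (1.07570,5.16788) → (1.08,5.17)
v6: (-2.5,4) → rotate → (-0.73279,4.65972) → ×s → (-0.75861,4.82387) → (-0.76,4.82)

Cross-section at z=1.25: (-4.42,0.19) (-4.28,-2.12) (3.34,-5.36) (4.42,-0.19) (1.08,5.17) (-0.76,4.82)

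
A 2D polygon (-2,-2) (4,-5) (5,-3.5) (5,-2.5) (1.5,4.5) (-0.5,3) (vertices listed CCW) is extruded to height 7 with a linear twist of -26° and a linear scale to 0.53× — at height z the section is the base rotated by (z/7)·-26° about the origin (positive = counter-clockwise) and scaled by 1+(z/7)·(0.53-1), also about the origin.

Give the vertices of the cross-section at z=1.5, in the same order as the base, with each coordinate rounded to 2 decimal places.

Cross-section at z=1.5: (-1.96,-1.62) (3.14,-4.82) (4.17,-3.57) (4.26,-2.67) (1.74,3.90) (-0.19,2.73)

t = z/height = 1.5/7 = 0.214286
s = 1 + (scale-1)·z/height = 1 + (0.53-1)·1.5/7 = 0.899286
θ = twist·z/height = -26°·1.5/7 = -5.5714° = -0.097240 rad
cos θ = 0.995276, sin θ = -0.097087 (intermediates below are computed at full precision and shown rounded to 5 d.p.)
v1: (-2,-2) → rotate → (-2.18473,-1.79638) → ×s → (-1.96469,-1.61546) → (-1.96,-1.62)
v2: (4,-5) → rotate → (3.49567,-5.36473) → ×s → (3.14361,-4.82442) → (3.14,-4.82)
v3: (5,-3.5) → rotate → (4.63658,-3.96890) → ×s → (4.16961,-3.56917) → (4.17,-3.57)
v4: (5,-2.5) → rotate → (4.73366,-2.97362) → ×s → (4.25692,-2.67414) → (4.26,-2.67)
v5: (1.5,4.5) → rotate → (1.92980,4.33311) → ×s → (1.73544,3.89671) → (1.74,3.90)
v6: (-0.5,3) → rotate → (-0.20638,3.03437) → ×s → (-0.18559,2.72877) → (-0.19,2.73)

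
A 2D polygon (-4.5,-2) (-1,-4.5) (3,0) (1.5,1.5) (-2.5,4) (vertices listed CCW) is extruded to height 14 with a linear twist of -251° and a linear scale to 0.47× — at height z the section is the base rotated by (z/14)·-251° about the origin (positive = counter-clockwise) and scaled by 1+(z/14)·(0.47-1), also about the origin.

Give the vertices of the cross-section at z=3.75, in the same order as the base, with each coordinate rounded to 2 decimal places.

Cross-section at z=3.75: (-3.08,2.90) (-3.89,-0.70) (1.00,-2.37) (1.68,-0.69) (2.33,3.31)

t = z/height = 3.75/14 = 0.267857
s = 1 + (scale-1)·z/height = 1 + (0.47-1)·3.75/14 = 0.858036
θ = twist·z/height = -251°·3.75/14 = -67.2321° = -1.173422 rad
cos θ = 0.386998, sin θ = -0.922080 (intermediates below are computed at full precision and shown rounded to 5 d.p.)
v1: (-4.5,-2) → rotate → (-3.58565,3.37537) → ×s → (-3.07662,2.89618) → (-3.08,2.90)
v2: (-1,-4.5) → rotate → (-4.53636,-0.81941) → ×s → (-3.89236,-0.70308) → (-3.89,-0.70)
v3: (3,0) → rotate → (1.16100,-2.76624) → ×s → (0.99618,-2.37353) → (1.00,-2.37)
v4: (1.5,1.5) → rotate → (1.96362,-0.80262) → ×s → (1.68485,-0.68868) → (1.68,-0.69)
v5: (-2.5,4) → rotate → (2.72083,3.85319) → ×s → (2.33457,3.30618) → (2.33,3.31)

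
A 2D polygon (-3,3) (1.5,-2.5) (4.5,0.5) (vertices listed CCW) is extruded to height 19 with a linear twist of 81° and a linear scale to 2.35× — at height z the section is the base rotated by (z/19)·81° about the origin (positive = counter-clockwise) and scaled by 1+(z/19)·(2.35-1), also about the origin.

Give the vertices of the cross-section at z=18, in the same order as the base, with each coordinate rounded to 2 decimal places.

Cross-section at z=18: (-8.22,-5.09) (6.33,2.02) (1.24,10.24)

t = z/height = 18/19 = 0.947368
s = 1 + (scale-1)·z/height = 1 + (2.35-1)·18/19 = 2.278947
θ = twist·z/height = 81°·18/19 = 76.7368° = 1.339311 rad
cos θ = 0.229424, sin θ = 0.973327 (intermediates below are computed at full precision and shown rounded to 5 d.p.)
v1: (-3,3) → rotate → (-3.60825,-2.23171) → ×s → (-8.22302,-5.08595) → (-8.22,-5.09)
v2: (1.5,-2.5) → rotate → (2.77745,0.88643) → ×s → (6.32967,2.02013) → (6.33,2.02)
v3: (4.5,0.5) → rotate → (0.54574,4.49468) → ×s → (1.24372,10.24314) → (1.24,10.24)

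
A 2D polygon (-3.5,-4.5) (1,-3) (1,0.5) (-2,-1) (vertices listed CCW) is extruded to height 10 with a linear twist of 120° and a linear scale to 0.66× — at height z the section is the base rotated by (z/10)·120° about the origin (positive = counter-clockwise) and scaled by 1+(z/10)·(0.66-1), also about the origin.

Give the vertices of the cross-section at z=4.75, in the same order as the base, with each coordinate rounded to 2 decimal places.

Cross-section at z=4.75: (1.57,-4.52) (2.57,-0.67) (0.11,0.93) (-0.21,-1.86)

t = z/height = 4.75/10 = 0.475
s = 1 + (scale-1)·z/height = 1 + (0.66-1)·4.75/10 = 0.838500
θ = twist·z/height = 120°·4.75/10 = 57.0000° = 0.994838 rad
cos θ = 0.544639, sin θ = 0.838671 (intermediates below are computed at full precision and shown rounded to 5 d.p.)
v1: (-3.5,-4.5) → rotate → (1.86778,-5.38622) → ×s → (1.56613,-4.51635) → (1.57,-4.52)
v2: (1,-3) → rotate → (3.06065,-0.79525) → ×s → (2.56636,-0.66681) → (2.57,-0.67)
v3: (1,0.5) → rotate → (0.12530,1.11099) → ×s → (0.10507,0.93157) → (0.11,0.93)
v4: (-2,-1) → rotate → (-0.25061,-2.22198) → ×s → (-0.21013,-1.86313) → (-0.21,-1.86)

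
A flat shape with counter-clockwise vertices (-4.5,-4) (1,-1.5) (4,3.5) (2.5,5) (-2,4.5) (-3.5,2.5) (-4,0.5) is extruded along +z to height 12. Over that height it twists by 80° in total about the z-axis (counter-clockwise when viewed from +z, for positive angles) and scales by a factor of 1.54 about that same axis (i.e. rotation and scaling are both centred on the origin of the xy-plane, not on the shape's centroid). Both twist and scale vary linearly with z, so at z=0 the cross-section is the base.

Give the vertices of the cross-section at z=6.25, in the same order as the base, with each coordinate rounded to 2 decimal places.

Cross-section at z=6.25: (-0.90,-7.66) (2.23,-0.58) (0.85,6.76) (-1.87,6.92) (-5.75,2.60) (-5.48,-0.59) (-4.25,-2.93)

t = z/height = 6.25/12 = 0.520833
s = 1 + (scale-1)·z/height = 1 + (1.54-1)·6.25/12 = 1.281250
θ = twist·z/height = 80°·6.25/12 = 41.6667° = 0.727221 rad
cos θ = 0.747025, sin θ = 0.664796 (intermediates below are computed at full precision and shown rounded to 5 d.p.)
v1: (-4.5,-4) → rotate → (-0.70243,-5.97968) → ×s → (-0.89999,-7.66147) → (-0.90,-7.66)
v2: (1,-1.5) → rotate → (1.74422,-0.45574) → ×s → (2.23478,-0.58392) → (2.23,-0.58)
v3: (4,3.5) → rotate → (0.66131,5.27377) → ×s → (0.84731,6.75702) → (0.85,6.76)
v4: (2.5,5) → rotate → (-1.45642,5.39712) → ×s → (-1.86603,6.91505) → (-1.87,6.92)
v5: (-2,4.5) → rotate → (-4.48563,2.03202) → ×s → (-5.74722,2.60353) → (-5.75,2.60)
v6: (-3.5,2.5) → rotate → (-4.27658,-0.45922) → ×s → (-5.47936,-0.58838) → (-5.48,-0.59)
v7: (-4,0.5) → rotate → (-3.32050,-2.28567) → ×s → (-4.25439,-2.92852) → (-4.25,-2.93)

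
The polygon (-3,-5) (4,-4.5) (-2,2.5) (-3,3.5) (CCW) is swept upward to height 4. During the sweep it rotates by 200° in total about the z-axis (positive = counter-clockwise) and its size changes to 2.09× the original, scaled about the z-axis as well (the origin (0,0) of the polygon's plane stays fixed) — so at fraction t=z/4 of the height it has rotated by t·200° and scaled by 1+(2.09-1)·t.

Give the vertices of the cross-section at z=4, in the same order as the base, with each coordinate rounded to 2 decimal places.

Cross-section at z=4: (2.32,11.96) (-11.07,5.98) (5.71,-3.48) (8.39,-4.73)

t = z/height = 4/4 = 1
s = 1 + (scale-1)·z/height = 1 + (2.09-1)·4/4 = 2.090000
θ = twist·z/height = 200°·4/4 = 200.0000° = 3.490659 rad
cos θ = -0.939693, sin θ = -0.342020 (intermediates below are computed at full precision and shown rounded to 5 d.p.)
v1: (-3,-5) → rotate → (1.10898,5.72452) → ×s → (2.31776,11.96425) → (2.32,11.96)
v2: (4,-4.5) → rotate → (-5.29786,2.86054) → ×s → (-11.07253,5.97852) → (-11.07,5.98)
v3: (-2,2.5) → rotate → (2.73444,-1.66519) → ×s → (5.71497,-3.48025) → (5.71,-3.48)
v4: (-3,3.5) → rotate → (4.01615,-2.26286) → ×s → (8.39375,-4.72939) → (8.39,-4.73)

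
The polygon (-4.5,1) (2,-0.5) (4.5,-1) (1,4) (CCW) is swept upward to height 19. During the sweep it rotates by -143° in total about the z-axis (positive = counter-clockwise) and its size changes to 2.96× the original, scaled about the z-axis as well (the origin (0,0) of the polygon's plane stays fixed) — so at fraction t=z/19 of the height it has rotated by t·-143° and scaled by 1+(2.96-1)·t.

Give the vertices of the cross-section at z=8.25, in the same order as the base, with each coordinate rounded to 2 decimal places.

t = z/height = 8.25/19 = 0.434211
s = 1 + (scale-1)·z/height = 1 + (2.96-1)·8.25/19 = 1.851053
θ = twist·z/height = -143°·8.25/19 = -62.0921° = -1.083712 rad
cos θ = 0.468052, sin θ = -0.883701 (intermediates below are computed at full precision and shown rounded to 5 d.p.)
v1: (-4.5,1) → rotate → (-1.22253,4.44471) → ×s → (-2.26297,8.22739) → (-2.26,8.23)
v2: (2,-0.5) → rotate → (0.49425,-2.00143) → ×s → (0.91489,-3.70475) → (0.91,-3.70)
v3: (4.5,-1) → rotate → (1.22253,-4.44471) → ×s → (2.26297,-8.22739) → (2.26,-8.23)
v4: (1,4) → rotate → (4.00286,0.98851) → ×s → (7.40950,1.82978) → (7.41,1.83)

Cross-section at z=8.25: (-2.26,8.23) (0.91,-3.70) (2.26,-8.23) (7.41,1.83)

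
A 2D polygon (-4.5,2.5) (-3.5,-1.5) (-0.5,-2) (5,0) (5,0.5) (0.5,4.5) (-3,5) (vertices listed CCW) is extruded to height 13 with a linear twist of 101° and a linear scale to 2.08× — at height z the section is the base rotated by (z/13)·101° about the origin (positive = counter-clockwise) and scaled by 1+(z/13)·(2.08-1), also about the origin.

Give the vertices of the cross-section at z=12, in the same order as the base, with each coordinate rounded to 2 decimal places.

Cross-section at z=12: (-4.48,-9.25) (3.38,-6.81) (4.04,-0.77) (-0.56,9.97) (-1.56,9.91) (-9.03,0.49) (-9.63,-6.54)

t = z/height = 12/13 = 0.923077
s = 1 + (scale-1)·z/height = 1 + (2.08-1)·12/13 = 1.996923
θ = twist·z/height = 101°·12/13 = 93.2308° = 1.627184 rad
cos θ = -0.056358, sin θ = 0.998411 (intermediates below are computed at full precision and shown rounded to 5 d.p.)
v1: (-4.5,2.5) → rotate → (-2.24242,-4.63374) → ×s → (-4.47793,-9.25323) → (-4.48,-9.25)
v2: (-3.5,-1.5) → rotate → (1.69487,-3.40990) → ×s → (3.38452,-6.80931) → (3.38,-6.81)
v3: (-0.5,-2) → rotate → (2.02500,-0.38649) → ×s → (4.04377,-0.77179) → (4.04,-0.77)
v4: (5,0) → rotate → (-0.28179,4.99205) → ×s → (-0.56271,9.96875) → (-0.56,9.97)
v5: (5,0.5) → rotate → (-0.78099,4.96387) → ×s → (-1.55958,9.91248) → (-1.56,9.91)
v6: (0.5,4.5) → rotate → (-4.52103,0.24560) → ×s → (-9.02814,0.49044) → (-9.03,0.49)
v7: (-3,5) → rotate → (-4.82298,-3.27702) → ×s → (-9.63112,-6.54396) → (-9.63,-6.54)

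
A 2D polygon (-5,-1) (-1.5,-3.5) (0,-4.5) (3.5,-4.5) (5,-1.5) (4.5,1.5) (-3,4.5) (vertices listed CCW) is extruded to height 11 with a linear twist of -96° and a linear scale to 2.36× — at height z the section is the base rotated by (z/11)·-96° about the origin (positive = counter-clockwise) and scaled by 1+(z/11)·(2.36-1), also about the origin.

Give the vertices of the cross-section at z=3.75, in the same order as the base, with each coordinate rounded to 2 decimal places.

t = z/height = 3.75/11 = 0.340909
s = 1 + (scale-1)·z/height = 1 + (2.36-1)·3.75/11 = 1.463636
θ = twist·z/height = -96°·3.75/11 = -32.7273° = -0.571199 rad
cos θ = 0.841254, sin θ = -0.540641 (intermediates below are computed at full precision and shown rounded to 5 d.p.)
v1: (-5,-1) → rotate → (-4.74691,1.86195) → ×s → (-6.94775,2.72522) → (-6.95,2.73)
v2: (-1.5,-3.5) → rotate → (-3.15412,-2.13343) → ×s → (-4.61649,-3.12256) → (-4.62,-3.12)
v3: (0,-4.5) → rotate → (-2.43288,-3.78564) → ×s → (-3.56086,-5.54080) → (-3.56,-5.54)
v4: (3.5,-4.5) → rotate → (0.51150,-5.67788) → ×s → (0.74866,-8.31036) → (0.75,-8.31)
v5: (5,-1.5) → rotate → (3.39531,-3.96508) → ×s → (4.96949,-5.80344) → (4.97,-5.80)
v6: (4.5,1.5) → rotate → (4.59660,-1.17100) → ×s → (6.72775,-1.71392) → (6.73,-1.71)
v7: (-3,4.5) → rotate → (-0.09088,5.40756) → ×s → (-0.13301,7.91471) → (-0.13,7.91)

Cross-section at z=3.75: (-6.95,2.73) (-4.62,-3.12) (-3.56,-5.54) (0.75,-8.31) (4.97,-5.80) (6.73,-1.71) (-0.13,7.91)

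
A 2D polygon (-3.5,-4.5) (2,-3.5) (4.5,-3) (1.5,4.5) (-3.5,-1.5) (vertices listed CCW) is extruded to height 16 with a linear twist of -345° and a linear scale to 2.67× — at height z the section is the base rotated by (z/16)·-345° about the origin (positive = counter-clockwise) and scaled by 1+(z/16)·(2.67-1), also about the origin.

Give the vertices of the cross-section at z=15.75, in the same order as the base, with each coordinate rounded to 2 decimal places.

t = z/height = 15.75/16 = 0.984375
s = 1 + (scale-1)·z/height = 1 + (2.67-1)·15.75/16 = 2.643906
θ = twist·z/height = -345°·15.75/16 = -339.6094° = -5.927302 rad
cos θ = 0.937339, sin θ = 0.348419 (intermediates below are computed at full precision and shown rounded to 5 d.p.)
v1: (-3.5,-4.5) → rotate → (-1.71280,-5.43749) → ×s → (-4.52849,-14.37622) → (-4.53,-14.38)
v2: (2,-3.5) → rotate → (3.09414,-2.58385) → ×s → (8.18063,-6.83145) → (8.18,-6.83)
v3: (4.5,-3) → rotate → (5.26328,-1.24413) → ×s → (13.91562,-3.28937) → (13.92,-3.29)
v4: (1.5,4.5) → rotate → (-0.16188,4.74065) → ×s → (-0.42798,12.53384) → (-0.43,12.53)
v5: (-3.5,-1.5) → rotate → (-2.75806,-2.62547) → ×s → (-7.29205,-6.94151) → (-7.29,-6.94)

Cross-section at z=15.75: (-4.53,-14.38) (8.18,-6.83) (13.92,-3.29) (-0.43,12.53) (-7.29,-6.94)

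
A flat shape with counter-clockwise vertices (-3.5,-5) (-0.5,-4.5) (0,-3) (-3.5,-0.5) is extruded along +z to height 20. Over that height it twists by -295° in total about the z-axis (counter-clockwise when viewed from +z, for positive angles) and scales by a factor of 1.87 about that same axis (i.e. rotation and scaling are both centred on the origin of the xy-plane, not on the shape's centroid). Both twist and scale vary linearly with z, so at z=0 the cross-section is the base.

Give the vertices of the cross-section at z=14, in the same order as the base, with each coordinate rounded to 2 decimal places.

t = z/height = 14/20 = 0.7
s = 1 + (scale-1)·z/height = 1 + (1.87-1)·14/20 = 1.609000
θ = twist·z/height = -295°·14/20 = -206.5000° = -3.604105 rad
cos θ = -0.894934, sin θ = 0.446198 (intermediates below are computed at full precision and shown rounded to 5 d.p.)
v1: (-3.5,-5) → rotate → (5.36326,2.91298) → ×s → (8.62948,4.68698) → (8.63,4.69)
v2: (-0.5,-4.5) → rotate → (2.45536,3.80411) → ×s → (3.95067,6.12081) → (3.95,6.12)
v3: (0,-3) → rotate → (1.33859,2.68480) → ×s → (2.15380,4.31985) → (2.15,4.32)
v4: (-3.5,-0.5) → rotate → (3.35537,-1.11423) → ×s → (5.39879,-1.79279) → (5.40,-1.79)

Cross-section at z=14: (8.63,4.69) (3.95,6.12) (2.15,4.32) (5.40,-1.79)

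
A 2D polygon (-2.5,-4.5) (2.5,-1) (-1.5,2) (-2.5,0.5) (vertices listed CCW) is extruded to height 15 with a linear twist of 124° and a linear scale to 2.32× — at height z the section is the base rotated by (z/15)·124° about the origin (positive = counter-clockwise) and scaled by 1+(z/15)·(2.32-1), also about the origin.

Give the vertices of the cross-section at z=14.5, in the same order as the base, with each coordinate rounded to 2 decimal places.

t = z/height = 14.5/15 = 0.966667
s = 1 + (scale-1)·z/height = 1 + (2.32-1)·14.5/15 = 2.276000
θ = twist·z/height = 124°·14.5/15 = 119.8667° = 2.092068 rad
cos θ = -0.497983, sin θ = 0.867187 (intermediates below are computed at full precision and shown rounded to 5 d.p.)
v1: (-2.5,-4.5) → rotate → (5.14730,0.07296) → ×s → (11.71525,0.16605) → (11.72,0.17)
v2: (2.5,-1) → rotate → (-0.37777,2.66595) → ×s → (-0.85981,6.06770) → (-0.86,6.07)
v3: (-1.5,2) → rotate → (-0.98740,-2.29675) → ×s → (-2.24732,-5.22740) → (-2.25,-5.23)
v4: (-2.5,0.5) → rotate → (0.81136,-2.41696) → ×s → (1.84667,-5.50100) → (1.85,-5.50)

Cross-section at z=14.5: (11.72,0.17) (-0.86,6.07) (-2.25,-5.23) (1.85,-5.50)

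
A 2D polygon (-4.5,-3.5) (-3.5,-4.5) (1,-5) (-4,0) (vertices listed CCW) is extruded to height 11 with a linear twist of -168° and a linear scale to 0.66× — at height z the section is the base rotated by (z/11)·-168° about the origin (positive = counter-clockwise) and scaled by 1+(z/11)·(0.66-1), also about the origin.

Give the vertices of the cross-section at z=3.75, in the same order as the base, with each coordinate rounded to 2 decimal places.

t = z/height = 3.75/11 = 0.340909
s = 1 + (scale-1)·z/height = 1 + (0.66-1)·3.75/11 = 0.884091
θ = twist·z/height = -168°·3.75/11 = -57.2727° = -0.999598 rad
cos θ = 0.540641, sin θ = -0.841254 (intermediates below are computed at full precision and shown rounded to 5 d.p.)
v1: (-4.5,-3.5) → rotate → (-5.37727,1.89340) → ×s → (-4.75400,1.67394) → (-4.75,1.67)
v2: (-3.5,-4.5) → rotate → (-5.67788,0.51150) → ×s → (-5.01977,0.45222) → (-5.02,0.45)
v3: (1,-5) → rotate → (-3.66563,-3.54446) → ×s → (-3.24075,-3.13362) → (-3.24,-3.13)
v4: (-4,0) → rotate → (-2.16256,3.36501) → ×s → (-1.91190,2.97498) → (-1.91,2.97)

Cross-section at z=3.75: (-4.75,1.67) (-5.02,0.45) (-3.24,-3.13) (-1.91,2.97)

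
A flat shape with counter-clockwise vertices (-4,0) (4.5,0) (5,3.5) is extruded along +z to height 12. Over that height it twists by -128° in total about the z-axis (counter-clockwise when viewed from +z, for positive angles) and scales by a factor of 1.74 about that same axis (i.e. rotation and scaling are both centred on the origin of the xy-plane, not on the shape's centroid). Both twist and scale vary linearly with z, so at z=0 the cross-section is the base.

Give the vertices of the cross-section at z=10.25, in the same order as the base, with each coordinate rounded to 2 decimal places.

Cross-section at z=10.25: (2.16,6.16) (-2.43,-6.93) (2.69,-9.59)

t = z/height = 10.25/12 = 0.854167
s = 1 + (scale-1)·z/height = 1 + (1.74-1)·10.25/12 = 1.632083
θ = twist·z/height = -128°·10.25/12 = -109.3333° = -1.908227 rad
cos θ = -0.331063, sin θ = -0.943609 (intermediates below are computed at full precision and shown rounded to 5 d.p.)
v1: (-4,0) → rotate → (1.32425,3.77443) → ×s → (2.16129,6.16019) → (2.16,6.16)
v2: (4.5,0) → rotate → (-1.48979,-4.24624) → ×s → (-2.43145,-6.93021) → (-2.43,-6.93)
v3: (5,3.5) → rotate → (1.64731,-5.87676) → ×s → (2.68855,-9.59137) → (2.69,-9.59)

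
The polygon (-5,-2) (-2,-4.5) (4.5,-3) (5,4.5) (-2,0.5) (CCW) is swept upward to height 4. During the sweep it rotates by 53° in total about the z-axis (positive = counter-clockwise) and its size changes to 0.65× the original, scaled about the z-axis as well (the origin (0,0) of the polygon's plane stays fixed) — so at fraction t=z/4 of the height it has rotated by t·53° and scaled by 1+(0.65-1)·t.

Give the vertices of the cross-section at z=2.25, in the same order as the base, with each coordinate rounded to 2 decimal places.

Cross-section at z=2.25: (-2.69,-3.39) (0.40,-3.93) (4.33,-0.29) (1.69,5.13) (-1.59,-0.45)

t = z/height = 2.25/4 = 0.5625
s = 1 + (scale-1)·z/height = 1 + (0.65-1)·2.25/4 = 0.803125
θ = twist·z/height = 53°·2.25/4 = 29.8125° = 0.520326 rad
cos θ = 0.867657, sin θ = 0.497163 (intermediates below are computed at full precision and shown rounded to 5 d.p.)
v1: (-5,-2) → rotate → (-3.34396,-4.22113) → ×s → (-2.68562,-3.39010) → (-2.69,-3.39)
v2: (-2,-4.5) → rotate → (0.50192,-4.89878) → ×s → (0.40311,-3.93434) → (0.40,-3.93)
v3: (4.5,-3) → rotate → (5.39595,-0.36574) → ×s → (4.33362,-0.29373) → (4.33,-0.29)
v4: (5,4.5) → rotate → (2.10105,6.39027) → ×s → (1.68741,5.13219) → (1.69,5.13)
v5: (-2,0.5) → rotate → (-1.98390,-0.56050) → ×s → (-1.59332,-0.45015) → (-1.59,-0.45)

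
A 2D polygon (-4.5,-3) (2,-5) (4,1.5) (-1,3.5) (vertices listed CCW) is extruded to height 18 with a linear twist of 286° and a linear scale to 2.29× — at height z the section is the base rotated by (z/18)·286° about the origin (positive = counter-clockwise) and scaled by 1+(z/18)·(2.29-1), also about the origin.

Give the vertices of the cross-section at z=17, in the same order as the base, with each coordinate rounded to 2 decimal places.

Cross-section at z=17: (-6.67,9.97) (-11.08,-4.46) (3.34,-8.87) (7.76,2.23)

t = z/height = 17/18 = 0.944444
s = 1 + (scale-1)·z/height = 1 + (2.29-1)·17/18 = 2.218333
θ = twist·z/height = 286°·17/18 = 270.1111° = 4.714328 rad
cos θ = 0.001939, sin θ = -0.999998 (intermediates below are computed at full precision and shown rounded to 5 d.p.)
v1: (-4.5,-3) → rotate → (-3.00872,4.49417) → ×s → (-6.67435,9.96958) → (-6.67,9.97)
v2: (2,-5) → rotate → (-4.99611,-2.00969) → ×s → (-11.08304,-4.45817) → (-11.08,-4.46)
v3: (4,1.5) → rotate → (1.50775,-3.99708) → ×s → (3.34470,-8.86686) → (3.34,-8.87)
v4: (-1,3.5) → rotate → (3.49805,1.00679) → ×s → (7.75985,2.23339) → (7.76,2.23)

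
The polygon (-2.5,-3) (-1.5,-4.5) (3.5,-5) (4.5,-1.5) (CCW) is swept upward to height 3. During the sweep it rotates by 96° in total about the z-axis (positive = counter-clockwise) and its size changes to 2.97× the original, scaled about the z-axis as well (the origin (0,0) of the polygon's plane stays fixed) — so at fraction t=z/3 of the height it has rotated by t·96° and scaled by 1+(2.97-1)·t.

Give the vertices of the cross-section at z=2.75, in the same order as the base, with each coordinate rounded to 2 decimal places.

Cross-section at z=2.75: (8.17,-7.30) (12.47,-4.65) (14.36,9.32) (4.65,12.47)

t = z/height = 2.75/3 = 0.916667
s = 1 + (scale-1)·z/height = 1 + (2.97-1)·2.75/3 = 2.805833
θ = twist·z/height = 96°·2.75/3 = 88.0000° = 1.535890 rad
cos θ = 0.034899, sin θ = 0.999391 (intermediates below are computed at full precision and shown rounded to 5 d.p.)
v1: (-2.5,-3) → rotate → (2.91092,-2.60318) → ×s → (8.16757,-7.30408) → (8.17,-7.30)
v2: (-1.5,-4.5) → rotate → (4.44491,-1.65613) → ×s → (12.47168,-4.64684) → (12.47,-4.65)
v3: (3.5,-5) → rotate → (5.11910,3.32337) → ×s → (14.36335,9.32482) → (14.36,9.32)
v4: (4.5,-1.5) → rotate → (1.65613,4.44491) → ×s → (4.64684,12.47168) → (4.65,12.47)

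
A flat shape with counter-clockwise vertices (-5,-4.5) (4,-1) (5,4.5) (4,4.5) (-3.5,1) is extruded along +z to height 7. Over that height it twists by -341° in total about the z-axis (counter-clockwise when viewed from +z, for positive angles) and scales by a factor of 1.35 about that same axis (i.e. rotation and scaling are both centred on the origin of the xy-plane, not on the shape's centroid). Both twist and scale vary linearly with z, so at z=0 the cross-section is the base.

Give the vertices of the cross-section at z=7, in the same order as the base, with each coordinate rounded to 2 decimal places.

Cross-section at z=7: (-4.40,-7.94) (5.55,0.48) (4.40,7.94) (3.13,7.50) (-4.91,-0.26)

t = z/height = 7/7 = 1
s = 1 + (scale-1)·z/height = 1 + (1.35-1)·7/7 = 1.350000
θ = twist·z/height = -341°·7/7 = -341.0000° = -5.951573 rad
cos θ = 0.945519, sin θ = 0.325568 (intermediates below are computed at full precision and shown rounded to 5 d.p.)
v1: (-5,-4.5) → rotate → (-3.26254,-5.88267) → ×s → (-4.40442,-7.94161) → (-4.40,-7.94)
v2: (4,-1) → rotate → (4.10764,0.35675) → ×s → (5.54532,0.48162) → (5.55,0.48)
v3: (5,4.5) → rotate → (3.26254,5.88267) → ×s → (4.40442,7.94161) → (4.40,7.94)
v4: (4,4.5) → rotate → (2.31702,5.55711) → ×s → (3.12797,7.50209) → (3.13,7.50)
v5: (-3.5,1) → rotate → (-3.63488,-0.19397) → ×s → (-4.90709,-0.26186) → (-4.91,-0.26)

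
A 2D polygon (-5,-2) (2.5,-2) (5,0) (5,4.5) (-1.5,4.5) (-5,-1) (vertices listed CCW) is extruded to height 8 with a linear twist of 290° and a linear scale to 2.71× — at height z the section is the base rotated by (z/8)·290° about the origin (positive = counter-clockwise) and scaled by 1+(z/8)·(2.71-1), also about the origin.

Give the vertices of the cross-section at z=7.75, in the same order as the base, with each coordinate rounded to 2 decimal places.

t = z/height = 7.75/8 = 0.96875
s = 1 + (scale-1)·z/height = 1 + (2.71-1)·7.75/8 = 2.656563
θ = twist·z/height = 290°·7.75/8 = 280.9375° = 4.903284 rad
cos θ = 0.189738, sin θ = -0.981835 (intermediates below are computed at full precision and shown rounded to 5 d.p.)
v1: (-5,-2) → rotate → (-2.91236,4.52970) → ×s → (-7.73687,12.03342) → (-7.74,12.03)
v2: (2.5,-2) → rotate → (-1.48932,-2.83406) → ×s → (-3.95648,-7.52887) → (-3.96,-7.53)
v3: (5,0) → rotate → (0.94869,-4.90917) → ×s → (2.52026,-13.04153) → (2.52,-13.04)
v4: (5,4.5) → rotate → (5.36695,-4.05535) → ×s → (14.25763,-10.77330) → (14.26,-10.77)
v5: (-1.5,4.5) → rotate → (4.13365,2.32657) → ×s → (10.98130,6.18069) → (10.98,6.18)
v6: (-5,-1) → rotate → (-1.93053,4.71944) → ×s → (-5.12856,12.53748) → (-5.13,12.54)

Cross-section at z=7.75: (-7.74,12.03) (-3.96,-7.53) (2.52,-13.04) (14.26,-10.77) (10.98,6.18) (-5.13,12.54)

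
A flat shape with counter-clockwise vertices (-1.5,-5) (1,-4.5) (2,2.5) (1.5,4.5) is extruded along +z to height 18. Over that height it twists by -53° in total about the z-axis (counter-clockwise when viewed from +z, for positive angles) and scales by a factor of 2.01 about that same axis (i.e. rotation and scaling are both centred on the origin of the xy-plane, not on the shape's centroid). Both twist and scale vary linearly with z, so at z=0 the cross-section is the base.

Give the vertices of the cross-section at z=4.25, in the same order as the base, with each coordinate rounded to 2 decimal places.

t = z/height = 4.25/18 = 0.236111
s = 1 + (scale-1)·z/height = 1 + (2.01-1)·4.25/18 = 1.238472
θ = twist·z/height = -53°·4.25/18 = -12.5139° = -0.218409 rad
cos θ = 0.976244, sin θ = -0.216676 (intermediates below are computed at full precision and shown rounded to 5 d.p.)
v1: (-1.5,-5) → rotate → (-2.54775,-4.55620) → ×s → (-3.15531,-5.64273) → (-3.16,-5.64)
v2: (1,-4.5) → rotate → (0.00120,-4.60977) → ×s → (0.00149,-5.70907) → (0.00,-5.71)
v3: (2,2.5) → rotate → (2.49418,2.00726) → ×s → (3.08897,2.48593) → (3.09,2.49)
v4: (1.5,4.5) → rotate → (2.43941,4.06808) → ×s → (3.02114,5.03821) → (3.02,5.04)

Cross-section at z=4.25: (-3.16,-5.64) (0.00,-5.71) (3.09,2.49) (3.02,5.04)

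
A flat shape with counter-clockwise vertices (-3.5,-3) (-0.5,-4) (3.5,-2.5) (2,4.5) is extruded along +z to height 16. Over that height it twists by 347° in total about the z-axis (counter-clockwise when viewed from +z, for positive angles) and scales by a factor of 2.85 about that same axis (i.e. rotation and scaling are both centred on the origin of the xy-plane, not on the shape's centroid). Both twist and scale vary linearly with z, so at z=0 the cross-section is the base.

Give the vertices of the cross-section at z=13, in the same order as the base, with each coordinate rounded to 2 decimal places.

t = z/height = 13/16 = 0.8125
s = 1 + (scale-1)·z/height = 1 + (2.85-1)·13/16 = 2.503125
θ = twist·z/height = 347°·13/16 = 281.9375° = 4.920738 rad
cos θ = 0.206845, sin θ = -0.978374 (intermediates below are computed at full precision and shown rounded to 5 d.p.)
v1: (-3.5,-3) → rotate → (-3.65908,2.80377) → ×s → (-9.15913,7.01820) → (-9.16,7.02)
v2: (-0.5,-4) → rotate → (-4.01692,-0.33819) → ×s → (-10.05485,-0.84654) → (-10.05,-0.85)
v3: (3.5,-2.5) → rotate → (-1.72198,-3.94142) → ×s → (-4.31033,-9.86587) → (-4.31,-9.87)
v4: (2,4.5) → rotate → (4.81637,-1.02595) → ×s → (12.05598,-2.56807) → (12.06,-2.57)

Cross-section at z=13: (-9.16,7.02) (-10.05,-0.85) (-4.31,-9.87) (12.06,-2.57)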